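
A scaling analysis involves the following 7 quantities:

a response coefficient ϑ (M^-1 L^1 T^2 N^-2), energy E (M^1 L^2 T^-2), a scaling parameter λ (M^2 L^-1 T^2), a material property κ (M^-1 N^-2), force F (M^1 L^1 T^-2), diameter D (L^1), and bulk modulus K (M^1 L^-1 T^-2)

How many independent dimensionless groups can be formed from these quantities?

There are 7 variables and 4 base dimensions (M, L, T, N).
The dimension matrix has rank 4.
Independent dimensionless groups: 7 − 4 = 3.

3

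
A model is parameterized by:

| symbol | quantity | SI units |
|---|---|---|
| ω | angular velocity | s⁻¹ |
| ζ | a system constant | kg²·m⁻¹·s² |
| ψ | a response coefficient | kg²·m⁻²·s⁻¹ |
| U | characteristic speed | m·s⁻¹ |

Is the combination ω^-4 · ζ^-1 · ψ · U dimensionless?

Sum the exponent of each base dimension across the product:
  M: −4·[ω]_M − [ζ]_M + [ψ]_M + [U]_M = −4·(0) − (2) + (2) + (0) = 0
  L: −4·[ω]_L − [ζ]_L + [ψ]_L + [U]_L = −4·(0) − (-1) + (-2) + (1) = 0
  T: −4·[ω]_T − [ζ]_T + [ψ]_T + [U]_T = −4·(-1) − (2) + (-1) + (-1) = 0
All base exponents vanish — dimensionless.

yes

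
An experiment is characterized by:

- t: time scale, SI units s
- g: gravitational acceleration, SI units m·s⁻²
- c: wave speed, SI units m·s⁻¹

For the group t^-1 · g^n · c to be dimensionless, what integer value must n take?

Balance the L exponent: (1)·n from g, plus −(0) + (1) = 1 from the rest, must sum to zero.
n + 1 = 0, so n = -1.

-1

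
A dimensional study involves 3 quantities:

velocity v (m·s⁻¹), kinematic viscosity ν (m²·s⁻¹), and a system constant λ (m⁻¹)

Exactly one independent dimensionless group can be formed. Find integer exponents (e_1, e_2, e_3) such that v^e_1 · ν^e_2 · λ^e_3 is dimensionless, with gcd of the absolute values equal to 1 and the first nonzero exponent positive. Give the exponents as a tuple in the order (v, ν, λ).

L: e_1·(1) + e_2·(2) + e_3·(-1) = 0
T: e_1·(-1) + e_2·(-1) + e_3·(0) = 0
Solving this homogeneous linear system for the smallest-integer solution (first nonzero entry positive) gives (1, -1, -1).

(1, -1, -1)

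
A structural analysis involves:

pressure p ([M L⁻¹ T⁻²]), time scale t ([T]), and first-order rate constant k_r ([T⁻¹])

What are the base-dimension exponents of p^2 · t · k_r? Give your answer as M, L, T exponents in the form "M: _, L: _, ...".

M: 2, L: -2, T: -4

Collect each base-dimension exponent across the product:
  M: 2·(1) + (0) + (0) = 2
  L: 2·(-1) + (0) + (0) = -2
  T: 2·(-2) + (1) + (-1) = -4
So the dimensions are [M² L⁻² T⁻⁴].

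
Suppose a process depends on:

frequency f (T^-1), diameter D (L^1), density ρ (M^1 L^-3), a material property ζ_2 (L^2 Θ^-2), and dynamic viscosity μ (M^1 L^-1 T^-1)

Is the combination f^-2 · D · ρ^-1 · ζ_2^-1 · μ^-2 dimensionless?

no

Sum the exponent of each base dimension across the product:
  M: −2·[f]_M + [D]_M − [ρ]_M − [ζ_2]_M − 2·[μ]_M = −2·(0) + (0) − (1) − (0) − 2·(1) = -3
  L: −2·[f]_L + [D]_L − [ρ]_L − [ζ_2]_L − 2·[μ]_L = −2·(0) + (1) − (-3) − (2) − 2·(-1) = 4
  T: −2·[f]_T + [D]_T − [ρ]_T − [ζ_2]_T − 2·[μ]_T = −2·(-1) + (0) − (0) − (0) − 2·(-1) = 4
  Θ: −2·[f]_Θ + [D]_Θ − [ρ]_Θ − [ζ_2]_Θ − 2·[μ]_Θ = −2·(0) + (0) − (0) − (-2) − 2·(0) = 2
Net dimensions [M⁻³ L⁴ T⁴ Θ²] ≠ [1] — not dimensionless.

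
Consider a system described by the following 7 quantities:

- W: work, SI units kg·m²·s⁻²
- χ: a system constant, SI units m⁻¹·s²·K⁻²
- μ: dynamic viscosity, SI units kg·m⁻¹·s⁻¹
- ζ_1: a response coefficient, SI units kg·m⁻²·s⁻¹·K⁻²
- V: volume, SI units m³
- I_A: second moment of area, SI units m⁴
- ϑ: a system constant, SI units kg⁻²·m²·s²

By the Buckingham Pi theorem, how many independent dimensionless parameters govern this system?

3

There are 7 variables and 4 base dimensions (M, L, T, Θ).
The dimension matrix has rank 4.
Independent dimensionless groups: 7 − 4 = 3.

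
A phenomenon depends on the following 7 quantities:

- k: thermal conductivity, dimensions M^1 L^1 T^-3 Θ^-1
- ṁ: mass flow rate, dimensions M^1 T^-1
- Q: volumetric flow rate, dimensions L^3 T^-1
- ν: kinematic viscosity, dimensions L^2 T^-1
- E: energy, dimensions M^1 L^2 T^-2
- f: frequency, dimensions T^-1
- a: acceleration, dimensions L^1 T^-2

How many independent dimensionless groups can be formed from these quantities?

There are 7 variables and 4 base dimensions (M, L, T, Θ).
The dimension matrix has rank 4.
Independent dimensionless groups: 7 − 4 = 3.

3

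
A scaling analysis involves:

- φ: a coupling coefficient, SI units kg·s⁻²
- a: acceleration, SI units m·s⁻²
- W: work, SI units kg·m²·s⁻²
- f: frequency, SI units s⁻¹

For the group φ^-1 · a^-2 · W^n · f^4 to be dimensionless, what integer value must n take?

Balance the M exponent: (1)·n from W, plus −(1) − 2·(0) + 4·(0) = -1 from the rest, must sum to zero.
n − 1 = 0, so n = 1.

1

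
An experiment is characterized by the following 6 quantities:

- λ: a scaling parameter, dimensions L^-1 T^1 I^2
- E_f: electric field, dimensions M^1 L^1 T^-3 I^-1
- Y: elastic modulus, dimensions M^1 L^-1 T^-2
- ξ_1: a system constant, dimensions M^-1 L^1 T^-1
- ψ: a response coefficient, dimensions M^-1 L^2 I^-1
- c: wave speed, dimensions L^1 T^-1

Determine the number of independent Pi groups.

2

There are 6 variables and 4 base dimensions (M, L, T, I).
The dimension matrix has rank 4.
Independent dimensionless groups: 6 − 4 = 2.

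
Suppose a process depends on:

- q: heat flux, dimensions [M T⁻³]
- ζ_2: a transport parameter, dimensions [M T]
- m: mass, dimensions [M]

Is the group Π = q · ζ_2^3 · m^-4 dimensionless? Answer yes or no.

Sum the exponent of each base dimension across the product:
  M: [q]_M + 3·[ζ_2]_M − 4·[m]_M = (1) + 3·(1) − 4·(1) = 0
  L: [q]_L + 3·[ζ_2]_L − 4·[m]_L = (0) + 3·(0) − 4·(0) = 0
  T: [q]_T + 3·[ζ_2]_T − 4·[m]_T = (-3) + 3·(1) − 4·(0) = 0
All base exponents vanish — dimensionless.

yes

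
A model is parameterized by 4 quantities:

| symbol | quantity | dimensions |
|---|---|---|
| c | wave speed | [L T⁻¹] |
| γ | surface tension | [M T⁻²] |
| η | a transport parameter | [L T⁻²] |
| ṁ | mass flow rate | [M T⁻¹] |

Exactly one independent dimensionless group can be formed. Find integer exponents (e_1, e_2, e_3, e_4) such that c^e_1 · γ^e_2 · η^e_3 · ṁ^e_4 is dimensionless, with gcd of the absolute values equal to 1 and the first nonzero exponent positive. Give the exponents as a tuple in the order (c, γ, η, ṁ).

(1, 1, -1, -1)

M: e_1·(0) + e_2·(1) + e_3·(0) + e_4·(1) = 0
L: e_1·(1) + e_2·(0) + e_3·(1) + e_4·(0) = 0
T: e_1·(-1) + e_2·(-2) + e_3·(-2) + e_4·(-1) = 0
Solving this homogeneous linear system for the smallest-integer solution (first nonzero entry positive) gives (1, 1, -1, -1).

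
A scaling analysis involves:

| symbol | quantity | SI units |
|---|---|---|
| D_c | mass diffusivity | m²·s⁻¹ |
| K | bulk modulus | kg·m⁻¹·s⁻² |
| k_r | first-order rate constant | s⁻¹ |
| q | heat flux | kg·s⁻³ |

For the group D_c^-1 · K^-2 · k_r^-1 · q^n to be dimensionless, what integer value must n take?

2

Balance the M exponent: (1)·n from q, plus −(0) − 2·(1) − (0) = -2 from the rest, must sum to zero.
n − 2 = 0, so n = 2.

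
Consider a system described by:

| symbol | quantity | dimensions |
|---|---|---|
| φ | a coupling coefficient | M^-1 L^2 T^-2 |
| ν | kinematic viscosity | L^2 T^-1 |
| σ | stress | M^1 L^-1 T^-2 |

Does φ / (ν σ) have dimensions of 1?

no

Sum the exponent of each base dimension across the product:
  M: [φ]_M − [ν]_M − [σ]_M = (-1) − (0) − (1) = -2
  L: [φ]_L − [ν]_L − [σ]_L = (2) − (2) − (-1) = 1
  T: [φ]_T − [ν]_T − [σ]_T = (-2) − (-1) − (-2) = 1
Net dimensions [M⁻² L T] ≠ [1] — not dimensionless.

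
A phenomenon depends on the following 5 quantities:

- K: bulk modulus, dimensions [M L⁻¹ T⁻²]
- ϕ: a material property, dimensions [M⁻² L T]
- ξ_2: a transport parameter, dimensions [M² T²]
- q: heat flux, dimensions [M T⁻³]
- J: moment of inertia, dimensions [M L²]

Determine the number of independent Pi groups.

There are 5 variables and 3 base dimensions (M, L, T).
The dimension matrix has rank 3.
Independent dimensionless groups: 5 − 3 = 2.

2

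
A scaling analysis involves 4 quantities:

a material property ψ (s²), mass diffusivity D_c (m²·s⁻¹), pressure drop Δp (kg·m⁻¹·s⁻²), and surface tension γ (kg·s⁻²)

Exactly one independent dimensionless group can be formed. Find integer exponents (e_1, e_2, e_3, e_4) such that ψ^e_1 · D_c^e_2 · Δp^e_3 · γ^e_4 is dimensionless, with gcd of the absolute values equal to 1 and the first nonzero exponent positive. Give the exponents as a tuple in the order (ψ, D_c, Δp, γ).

(1, 2, 4, -4)

M: e_1·(0) + e_2·(0) + e_3·(1) + e_4·(1) = 0
L: e_1·(0) + e_2·(2) + e_3·(-1) + e_4·(0) = 0
T: e_1·(2) + e_2·(-1) + e_3·(-2) + e_4·(-2) = 0
Solving this homogeneous linear system for the smallest-integer solution (first nonzero entry positive) gives (1, 2, 4, -4).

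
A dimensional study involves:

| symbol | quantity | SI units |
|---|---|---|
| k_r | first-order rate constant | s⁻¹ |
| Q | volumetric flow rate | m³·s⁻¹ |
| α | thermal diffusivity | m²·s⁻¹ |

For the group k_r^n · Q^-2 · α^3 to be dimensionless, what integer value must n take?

Balance the T exponent: (-1)·n from k_r, plus −2·(-1) + 3·(-1) = -1 from the rest, must sum to zero.
−n − 1 = 0, so n = -1.

-1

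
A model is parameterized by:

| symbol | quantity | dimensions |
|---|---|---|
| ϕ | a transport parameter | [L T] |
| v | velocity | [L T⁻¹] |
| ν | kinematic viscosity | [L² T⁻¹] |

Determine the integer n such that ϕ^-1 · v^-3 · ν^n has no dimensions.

2

Balance the L exponent: (2)·n from ν, plus −(1) − 3·(1) = -4 from the rest, must sum to zero.
2n − 4 = 0, so n = 2.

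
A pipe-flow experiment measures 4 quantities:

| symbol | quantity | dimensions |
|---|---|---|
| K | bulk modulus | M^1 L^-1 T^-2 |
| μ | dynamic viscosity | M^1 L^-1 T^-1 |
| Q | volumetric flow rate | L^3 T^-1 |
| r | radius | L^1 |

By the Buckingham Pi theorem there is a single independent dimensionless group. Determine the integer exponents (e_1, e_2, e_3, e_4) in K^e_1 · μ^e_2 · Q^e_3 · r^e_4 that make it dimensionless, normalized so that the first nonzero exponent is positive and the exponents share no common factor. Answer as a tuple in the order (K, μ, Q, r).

M: e_1·(1) + e_2·(1) + e_3·(0) + e_4·(0) = 0
L: e_1·(-1) + e_2·(-1) + e_3·(3) + e_4·(1) = 0
T: e_1·(-2) + e_2·(-1) + e_3·(-1) + e_4·(0) = 0
Solving this homogeneous linear system for the smallest-integer solution (first nonzero entry positive) gives (1, -1, -1, 3).

(1, -1, -1, 3)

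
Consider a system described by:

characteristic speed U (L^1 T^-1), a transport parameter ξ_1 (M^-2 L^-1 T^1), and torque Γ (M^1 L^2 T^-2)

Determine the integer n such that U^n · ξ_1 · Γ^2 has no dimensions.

-3

Balance the L exponent: (1)·n from U, plus (-1) + 2·(2) = 3 from the rest, must sum to zero.
n + 3 = 0, so n = -3.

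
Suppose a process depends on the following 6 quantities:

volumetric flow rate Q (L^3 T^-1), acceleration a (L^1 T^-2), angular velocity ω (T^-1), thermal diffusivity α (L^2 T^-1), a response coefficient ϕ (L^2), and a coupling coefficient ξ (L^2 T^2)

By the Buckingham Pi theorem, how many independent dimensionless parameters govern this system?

There are 6 variables and 2 base dimensions (L, T).
The dimension matrix has rank 2.
Independent dimensionless groups: 6 − 2 = 4.

4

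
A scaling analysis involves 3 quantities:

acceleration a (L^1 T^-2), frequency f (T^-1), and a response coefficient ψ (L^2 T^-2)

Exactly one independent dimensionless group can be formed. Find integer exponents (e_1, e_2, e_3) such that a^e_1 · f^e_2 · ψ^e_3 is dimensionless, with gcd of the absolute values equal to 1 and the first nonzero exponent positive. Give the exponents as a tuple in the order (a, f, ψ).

L: e_1·(1) + e_2·(0) + e_3·(2) = 0
T: e_1·(-2) + e_2·(-1) + e_3·(-2) = 0
Solving this homogeneous linear system for the smallest-integer solution (first nonzero entry positive) gives (2, -2, -1).

(2, -2, -1)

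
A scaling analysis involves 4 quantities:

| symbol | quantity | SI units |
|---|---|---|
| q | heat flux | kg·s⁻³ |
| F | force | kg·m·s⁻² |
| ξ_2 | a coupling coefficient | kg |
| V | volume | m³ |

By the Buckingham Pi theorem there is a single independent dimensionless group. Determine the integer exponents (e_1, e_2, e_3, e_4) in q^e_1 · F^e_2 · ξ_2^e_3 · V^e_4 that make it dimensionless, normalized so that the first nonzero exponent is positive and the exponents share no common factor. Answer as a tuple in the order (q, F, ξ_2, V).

M: e_1·(1) + e_2·(1) + e_3·(1) + e_4·(0) = 0
L: e_1·(0) + e_2·(1) + e_3·(0) + e_4·(3) = 0
T: e_1·(-3) + e_2·(-2) + e_3·(0) + e_4·(0) = 0
Solving this homogeneous linear system for the smallest-integer solution (first nonzero entry positive) gives (2, -3, 1, 1).

(2, -3, 1, 1)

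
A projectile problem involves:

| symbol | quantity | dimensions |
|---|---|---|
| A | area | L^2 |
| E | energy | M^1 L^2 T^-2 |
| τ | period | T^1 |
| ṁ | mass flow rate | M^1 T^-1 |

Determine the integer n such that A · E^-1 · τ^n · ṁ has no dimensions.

Balance the T exponent: (1)·n from τ, plus (0) − (-2) + (-1) = 1 from the rest, must sum to zero.
n + 1 = 0, so n = -1.

-1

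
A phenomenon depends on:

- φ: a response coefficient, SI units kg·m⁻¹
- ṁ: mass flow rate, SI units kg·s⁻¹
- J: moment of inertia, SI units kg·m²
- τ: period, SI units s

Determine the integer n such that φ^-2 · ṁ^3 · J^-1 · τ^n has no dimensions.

3

Balance the T exponent: (1)·n from τ, plus −2·(0) + 3·(-1) − (0) = -3 from the rest, must sum to zero.
n − 3 = 0, so n = 3.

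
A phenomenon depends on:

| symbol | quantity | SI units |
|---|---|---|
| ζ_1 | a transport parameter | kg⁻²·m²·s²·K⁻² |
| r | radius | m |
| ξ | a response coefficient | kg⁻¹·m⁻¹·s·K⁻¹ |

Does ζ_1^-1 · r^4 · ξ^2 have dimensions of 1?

yes

Sum the exponent of each base dimension across the product:
  M: −[ζ_1]_M + 4·[r]_M + 2·[ξ]_M = −(-2) + 4·(0) + 2·(-1) = 0
  L: −[ζ_1]_L + 4·[r]_L + 2·[ξ]_L = −(2) + 4·(1) + 2·(-1) = 0
  T: −[ζ_1]_T + 4·[r]_T + 2·[ξ]_T = −(2) + 4·(0) + 2·(1) = 0
  Θ: −[ζ_1]_Θ + 4·[r]_Θ + 2·[ξ]_Θ = −(-2) + 4·(0) + 2·(-1) = 0
All base exponents vanish — dimensionless.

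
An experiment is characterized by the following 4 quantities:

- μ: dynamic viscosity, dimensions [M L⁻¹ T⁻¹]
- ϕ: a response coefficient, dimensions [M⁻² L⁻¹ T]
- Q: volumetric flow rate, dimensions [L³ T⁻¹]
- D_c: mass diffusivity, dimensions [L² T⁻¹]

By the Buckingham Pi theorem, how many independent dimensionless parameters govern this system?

There are 4 variables and 3 base dimensions (M, L, T).
The dimension matrix has rank 3.
Independent dimensionless groups: 4 − 3 = 1.

1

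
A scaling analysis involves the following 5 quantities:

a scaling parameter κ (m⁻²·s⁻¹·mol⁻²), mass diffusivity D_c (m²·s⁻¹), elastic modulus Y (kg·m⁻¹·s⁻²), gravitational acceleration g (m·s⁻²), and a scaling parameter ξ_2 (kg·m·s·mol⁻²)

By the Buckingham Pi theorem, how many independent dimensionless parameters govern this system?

1

There are 5 variables and 4 base dimensions (M, L, T, N).
The dimension matrix has rank 4.
Independent dimensionless groups: 5 − 4 = 1.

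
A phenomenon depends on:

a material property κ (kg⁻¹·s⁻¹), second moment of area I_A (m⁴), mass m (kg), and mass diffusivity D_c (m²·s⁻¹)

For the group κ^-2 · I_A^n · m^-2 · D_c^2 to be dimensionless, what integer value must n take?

Balance the L exponent: (4)·n from I_A, plus −2·(0) − 2·(0) + 2·(2) = 4 from the rest, must sum to zero.
4n + 4 = 0, so n = -1.

-1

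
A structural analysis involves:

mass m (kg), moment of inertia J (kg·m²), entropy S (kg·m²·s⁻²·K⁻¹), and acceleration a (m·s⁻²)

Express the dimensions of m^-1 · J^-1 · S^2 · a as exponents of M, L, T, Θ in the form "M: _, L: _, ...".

M: 0, L: 3, T: -6, Θ: -2

Collect each base-dimension exponent across the product:
  M: −(1) − (1) + 2·(1) + (0) = 0
  L: −(0) − (2) + 2·(2) + (1) = 3
  T: −(0) − (0) + 2·(-2) + (-2) = -6
  Θ: −(0) − (0) + 2·(-1) + (0) = -2
So the dimensions are [L³ T⁻⁶ Θ⁻²].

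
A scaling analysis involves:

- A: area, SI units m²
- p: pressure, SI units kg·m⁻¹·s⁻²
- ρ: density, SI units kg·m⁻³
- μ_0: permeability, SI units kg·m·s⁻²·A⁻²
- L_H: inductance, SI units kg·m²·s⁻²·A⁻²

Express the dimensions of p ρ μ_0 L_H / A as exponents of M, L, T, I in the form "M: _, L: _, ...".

Collect each base-dimension exponent across the product:
  M: −(0) + (1) + (1) + (1) + (1) = 4
  L: −(2) + (-1) + (-3) + (1) + (2) = -3
  T: −(0) + (-2) + (0) + (-2) + (-2) = -6
  I: −(0) + (0) + (0) + (-2) + (-2) = -4
So the dimensions are [M⁴ L⁻³ T⁻⁶ I⁻⁴].

M: 4, L: -3, T: -6, I: -4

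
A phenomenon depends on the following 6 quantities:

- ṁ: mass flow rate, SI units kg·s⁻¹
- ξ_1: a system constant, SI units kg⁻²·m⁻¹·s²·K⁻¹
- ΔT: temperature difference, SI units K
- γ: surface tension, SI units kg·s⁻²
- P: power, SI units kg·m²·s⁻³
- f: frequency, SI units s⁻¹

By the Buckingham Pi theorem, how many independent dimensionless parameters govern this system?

There are 6 variables and 4 base dimensions (M, L, T, Θ).
The dimension matrix has rank 4.
Independent dimensionless groups: 6 − 4 = 2.

2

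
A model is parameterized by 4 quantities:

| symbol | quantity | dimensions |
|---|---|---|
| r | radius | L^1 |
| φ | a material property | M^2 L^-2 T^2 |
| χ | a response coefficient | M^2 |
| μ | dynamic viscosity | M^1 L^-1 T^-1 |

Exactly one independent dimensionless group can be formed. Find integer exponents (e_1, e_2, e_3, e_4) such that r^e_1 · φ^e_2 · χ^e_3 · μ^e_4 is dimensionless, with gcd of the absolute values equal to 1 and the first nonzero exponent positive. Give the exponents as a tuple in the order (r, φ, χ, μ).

(4, 1, -2, 2)

M: e_1·(0) + e_2·(2) + e_3·(2) + e_4·(1) = 0
L: e_1·(1) + e_2·(-2) + e_3·(0) + e_4·(-1) = 0
T: e_1·(0) + e_2·(2) + e_3·(0) + e_4·(-1) = 0
Solving this homogeneous linear system for the smallest-integer solution (first nonzero entry positive) gives (4, 1, -2, 2).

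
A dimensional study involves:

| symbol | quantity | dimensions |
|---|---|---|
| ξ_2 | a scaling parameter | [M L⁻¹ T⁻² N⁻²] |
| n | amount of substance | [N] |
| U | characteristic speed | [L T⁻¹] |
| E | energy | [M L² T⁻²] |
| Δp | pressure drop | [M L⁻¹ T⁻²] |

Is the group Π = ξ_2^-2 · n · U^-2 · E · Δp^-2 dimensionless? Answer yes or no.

Sum the exponent of each base dimension across the product:
  M: −2·[ξ_2]_M + [n]_M − 2·[U]_M + [E]_M − 2·[Δp]_M = −2·(1) + (0) − 2·(0) + (1) − 2·(1) = -3
  L: −2·[ξ_2]_L + [n]_L − 2·[U]_L + [E]_L − 2·[Δp]_L = −2·(-1) + (0) − 2·(1) + (2) − 2·(-1) = 4
  T: −2·[ξ_2]_T + [n]_T − 2·[U]_T + [E]_T − 2·[Δp]_T = −2·(-2) + (0) − 2·(-1) + (-2) − 2·(-2) = 8
  N: −2·[ξ_2]_N + [n]_N − 2·[U]_N + [E]_N − 2·[Δp]_N = −2·(-2) + (1) − 2·(0) + (0) − 2·(0) = 5
Net dimensions [M⁻³ L⁴ T⁸ N⁵] ≠ [1] — not dimensionless.

no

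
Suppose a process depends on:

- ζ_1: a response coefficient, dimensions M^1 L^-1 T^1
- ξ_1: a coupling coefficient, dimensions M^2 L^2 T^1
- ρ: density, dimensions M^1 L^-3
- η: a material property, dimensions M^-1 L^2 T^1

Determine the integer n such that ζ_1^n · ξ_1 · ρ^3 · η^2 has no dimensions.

-3

Balance the M exponent: (1)·n from ζ_1, plus (2) + 3·(1) + 2·(-1) = 3 from the rest, must sum to zero.
n + 3 = 0, so n = -3.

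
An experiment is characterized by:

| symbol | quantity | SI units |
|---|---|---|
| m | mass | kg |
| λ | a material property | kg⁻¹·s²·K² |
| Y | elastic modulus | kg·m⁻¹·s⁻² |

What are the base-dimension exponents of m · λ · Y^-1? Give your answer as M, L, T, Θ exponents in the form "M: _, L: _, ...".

Collect each base-dimension exponent across the product:
  M: (1) + (-1) − (1) = -1
  L: (0) + (0) − (-1) = 1
  T: (0) + (2) − (-2) = 4
  Θ: (0) + (2) − (0) = 2
So the dimensions are [M⁻¹ L T⁴ Θ²].

M: -1, L: 1, T: 4, Θ: 2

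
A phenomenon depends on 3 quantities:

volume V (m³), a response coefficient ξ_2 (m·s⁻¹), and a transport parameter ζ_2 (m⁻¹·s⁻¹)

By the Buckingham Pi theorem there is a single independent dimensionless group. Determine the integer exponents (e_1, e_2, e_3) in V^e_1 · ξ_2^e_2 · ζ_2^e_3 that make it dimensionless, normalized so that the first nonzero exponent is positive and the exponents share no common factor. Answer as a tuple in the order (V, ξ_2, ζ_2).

L: e_1·(3) + e_2·(1) + e_3·(-1) = 0
T: e_1·(0) + e_2·(-1) + e_3·(-1) = 0
Solving this homogeneous linear system for the smallest-integer solution (first nonzero entry positive) gives (2, -3, 3).

(2, -3, 3)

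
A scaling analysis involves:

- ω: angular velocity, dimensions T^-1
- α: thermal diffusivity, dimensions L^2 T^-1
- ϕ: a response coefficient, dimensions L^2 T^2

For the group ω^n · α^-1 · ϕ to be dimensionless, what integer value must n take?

Balance the T exponent: (-1)·n from ω, plus −(-1) + (2) = 3 from the rest, must sum to zero.
−n + 3 = 0, so n = 3.

3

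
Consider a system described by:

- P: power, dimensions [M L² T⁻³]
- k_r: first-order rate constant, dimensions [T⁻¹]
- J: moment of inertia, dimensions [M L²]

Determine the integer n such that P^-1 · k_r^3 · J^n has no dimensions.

Balance the M exponent: (1)·n from J, plus −(1) + 3·(0) = -1 from the rest, must sum to zero.
n − 1 = 0, so n = 1.

1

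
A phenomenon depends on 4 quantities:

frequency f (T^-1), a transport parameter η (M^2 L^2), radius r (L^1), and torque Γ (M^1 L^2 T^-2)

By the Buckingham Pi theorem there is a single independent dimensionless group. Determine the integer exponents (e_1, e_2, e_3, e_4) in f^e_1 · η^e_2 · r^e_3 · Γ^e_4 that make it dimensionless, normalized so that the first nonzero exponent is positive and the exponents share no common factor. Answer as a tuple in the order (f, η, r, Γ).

(4, 1, 2, -2)

M: e_1·(0) + e_2·(2) + e_3·(0) + e_4·(1) = 0
L: e_1·(0) + e_2·(2) + e_3·(1) + e_4·(2) = 0
T: e_1·(-1) + e_2·(0) + e_3·(0) + e_4·(-2) = 0
Solving this homogeneous linear system for the smallest-integer solution (first nonzero entry positive) gives (4, 1, 2, -2).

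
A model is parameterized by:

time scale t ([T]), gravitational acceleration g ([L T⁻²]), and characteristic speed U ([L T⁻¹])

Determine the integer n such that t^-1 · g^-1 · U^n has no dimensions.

Balance the L exponent: (1)·n from U, plus −(0) − (1) = -1 from the rest, must sum to zero.
n − 1 = 0, so n = 1.

1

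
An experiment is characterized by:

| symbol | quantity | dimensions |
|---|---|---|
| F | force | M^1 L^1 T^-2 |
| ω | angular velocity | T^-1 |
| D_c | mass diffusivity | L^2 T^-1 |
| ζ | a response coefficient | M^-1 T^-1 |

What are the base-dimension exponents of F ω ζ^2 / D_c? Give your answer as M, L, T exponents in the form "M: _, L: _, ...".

M: -1, L: -1, T: -4

Collect each base-dimension exponent across the product:
  M: (1) + (0) − (0) + 2·(-1) = -1
  L: (1) + (0) − (2) + 2·(0) = -1
  T: (-2) + (-1) − (-1) + 2·(-1) = -4
So the dimensions are [M⁻¹ L⁻¹ T⁻⁴].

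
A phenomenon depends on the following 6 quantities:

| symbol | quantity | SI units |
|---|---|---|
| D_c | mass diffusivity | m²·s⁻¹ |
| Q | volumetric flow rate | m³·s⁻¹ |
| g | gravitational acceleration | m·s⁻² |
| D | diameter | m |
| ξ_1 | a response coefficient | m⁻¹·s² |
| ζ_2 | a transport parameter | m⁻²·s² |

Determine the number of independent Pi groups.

4

There are 6 variables and 2 base dimensions (L, T).
The dimension matrix has rank 2.
Independent dimensionless groups: 6 − 2 = 4.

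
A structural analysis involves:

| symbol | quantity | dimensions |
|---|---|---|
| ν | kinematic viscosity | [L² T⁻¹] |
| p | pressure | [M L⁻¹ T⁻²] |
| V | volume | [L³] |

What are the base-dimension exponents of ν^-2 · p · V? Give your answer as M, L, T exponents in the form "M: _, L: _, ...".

Collect each base-dimension exponent across the product:
  M: −2·(0) + (1) + (0) = 1
  L: −2·(2) + (-1) + (3) = -2
  T: −2·(-1) + (-2) + (0) = 0
So the dimensions are [M L⁻²].

M: 1, L: -2, T: 0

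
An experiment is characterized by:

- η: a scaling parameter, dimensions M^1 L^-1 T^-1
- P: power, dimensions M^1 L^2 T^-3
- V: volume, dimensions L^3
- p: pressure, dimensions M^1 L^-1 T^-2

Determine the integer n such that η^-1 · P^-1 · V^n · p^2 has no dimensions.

1

Balance the L exponent: (3)·n from V, plus −(-1) − (2) + 2·(-1) = -3 from the rest, must sum to zero.
3n − 3 = 0, so n = 1.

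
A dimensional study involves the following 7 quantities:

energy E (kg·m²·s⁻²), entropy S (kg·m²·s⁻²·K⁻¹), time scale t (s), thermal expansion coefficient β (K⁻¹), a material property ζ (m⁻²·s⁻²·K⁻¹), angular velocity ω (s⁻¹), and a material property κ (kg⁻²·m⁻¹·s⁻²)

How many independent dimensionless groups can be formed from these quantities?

3

There are 7 variables and 4 base dimensions (M, L, T, Θ).
The dimension matrix has rank 4.
Independent dimensionless groups: 7 − 4 = 3.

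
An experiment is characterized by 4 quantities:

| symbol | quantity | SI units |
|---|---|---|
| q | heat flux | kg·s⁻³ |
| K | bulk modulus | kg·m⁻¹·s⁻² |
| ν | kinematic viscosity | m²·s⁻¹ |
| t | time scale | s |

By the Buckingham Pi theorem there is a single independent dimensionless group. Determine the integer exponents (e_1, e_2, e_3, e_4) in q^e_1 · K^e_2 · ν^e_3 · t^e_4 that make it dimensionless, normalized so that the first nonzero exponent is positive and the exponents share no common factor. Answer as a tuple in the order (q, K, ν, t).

(2, -2, -1, 1)

M: e_1·(1) + e_2·(1) + e_3·(0) + e_4·(0) = 0
L: e_1·(0) + e_2·(-1) + e_3·(2) + e_4·(0) = 0
T: e_1·(-3) + e_2·(-2) + e_3·(-1) + e_4·(1) = 0
Solving this homogeneous linear system for the smallest-integer solution (first nonzero entry positive) gives (2, -2, -1, 1).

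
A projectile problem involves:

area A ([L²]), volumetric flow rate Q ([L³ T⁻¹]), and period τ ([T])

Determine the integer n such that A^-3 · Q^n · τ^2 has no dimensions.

2

Balance the L exponent: (3)·n from Q, plus −3·(2) + 2·(0) = -6 from the rest, must sum to zero.
3n − 6 = 0, so n = 2.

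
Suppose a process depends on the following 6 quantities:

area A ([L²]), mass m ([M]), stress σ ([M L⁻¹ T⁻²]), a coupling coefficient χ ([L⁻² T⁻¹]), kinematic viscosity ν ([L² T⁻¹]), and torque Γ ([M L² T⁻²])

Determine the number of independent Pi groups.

There are 6 variables and 3 base dimensions (M, L, T).
The dimension matrix has rank 3.
Independent dimensionless groups: 6 − 3 = 3.

3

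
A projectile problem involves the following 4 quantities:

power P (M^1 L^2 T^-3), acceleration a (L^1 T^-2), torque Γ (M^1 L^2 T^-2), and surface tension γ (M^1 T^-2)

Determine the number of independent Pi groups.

There are 4 variables and 3 base dimensions (M, L, T).
The dimension matrix has rank 3.
Independent dimensionless groups: 4 − 3 = 1.

1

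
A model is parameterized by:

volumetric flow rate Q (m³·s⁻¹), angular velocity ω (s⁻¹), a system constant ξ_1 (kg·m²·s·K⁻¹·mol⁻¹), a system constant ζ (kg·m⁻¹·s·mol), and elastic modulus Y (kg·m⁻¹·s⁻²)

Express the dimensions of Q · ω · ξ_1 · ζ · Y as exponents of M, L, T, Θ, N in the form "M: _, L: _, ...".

Collect each base-dimension exponent across the product:
  M: (0) + (0) + (1) + (1) + (1) = 3
  L: (3) + (0) + (2) + (-1) + (-1) = 3
  T: (-1) + (-1) + (1) + (1) + (-2) = -2
  Θ: (0) + (0) + (-1) + (0) + (0) = -1
  N: (0) + (0) + (-1) + (1) + (0) = 0
So the dimensions are [M³ L³ T⁻² Θ⁻¹].

M: 3, L: 3, T: -2, Θ: -1, N: 0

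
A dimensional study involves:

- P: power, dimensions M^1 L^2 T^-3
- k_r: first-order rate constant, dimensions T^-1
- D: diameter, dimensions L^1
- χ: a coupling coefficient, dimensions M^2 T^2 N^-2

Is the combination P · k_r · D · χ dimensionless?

Sum the exponent of each base dimension across the product:
  M: [P]_M + [k_r]_M + [D]_M + [χ]_M = (1) + (0) + (0) + (2) = 3
  L: [P]_L + [k_r]_L + [D]_L + [χ]_L = (2) + (0) + (1) + (0) = 3
  T: [P]_T + [k_r]_T + [D]_T + [χ]_T = (-3) + (-1) + (0) + (2) = -2
  N: [P]_N + [k_r]_N + [D]_N + [χ]_N = (0) + (0) + (0) + (-2) = -2
Net dimensions [M³ L³ T⁻² N⁻²] ≠ [1] — not dimensionless.

no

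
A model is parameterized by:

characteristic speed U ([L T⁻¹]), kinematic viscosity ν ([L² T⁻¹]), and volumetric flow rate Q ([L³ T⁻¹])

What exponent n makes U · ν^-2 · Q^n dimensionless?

Balance the L exponent: (3)·n from Q, plus (1) − 2·(2) = -3 from the rest, must sum to zero.
3n − 3 = 0, so n = 1.

1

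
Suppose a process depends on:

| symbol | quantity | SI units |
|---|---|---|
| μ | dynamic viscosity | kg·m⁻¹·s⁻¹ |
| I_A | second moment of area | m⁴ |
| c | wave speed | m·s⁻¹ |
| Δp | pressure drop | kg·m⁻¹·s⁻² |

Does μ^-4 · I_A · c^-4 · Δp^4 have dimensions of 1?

Sum the exponent of each base dimension across the product:
  M: −4·[μ]_M + [I_A]_M − 4·[c]_M + 4·[Δp]_M = −4·(1) + (0) − 4·(0) + 4·(1) = 0
  L: −4·[μ]_L + [I_A]_L − 4·[c]_L + 4·[Δp]_L = −4·(-1) + (4) − 4·(1) + 4·(-1) = 0
  T: −4·[μ]_T + [I_A]_T − 4·[c]_T + 4·[Δp]_T = −4·(-1) + (0) − 4·(-1) + 4·(-2) = 0
All base exponents vanish — dimensionless.

yes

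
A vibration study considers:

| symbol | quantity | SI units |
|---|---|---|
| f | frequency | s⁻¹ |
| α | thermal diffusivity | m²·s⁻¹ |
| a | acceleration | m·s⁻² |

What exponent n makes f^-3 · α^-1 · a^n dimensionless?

2

Balance the L exponent: (1)·n from a, plus −3·(0) − (2) = -2 from the rest, must sum to zero.
n − 2 = 0, so n = 2.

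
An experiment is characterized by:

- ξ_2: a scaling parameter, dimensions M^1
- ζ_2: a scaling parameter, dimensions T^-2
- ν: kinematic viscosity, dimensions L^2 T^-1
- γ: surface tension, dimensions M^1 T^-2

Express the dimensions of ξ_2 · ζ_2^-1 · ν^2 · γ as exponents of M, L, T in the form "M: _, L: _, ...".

Collect each base-dimension exponent across the product:
  M: (1) − (0) + 2·(0) + (1) = 2
  L: (0) − (0) + 2·(2) + (0) = 4
  T: (0) − (-2) + 2·(-1) + (-2) = -2
So the dimensions are [M² L⁴ T⁻²].

M: 2, L: 4, T: -2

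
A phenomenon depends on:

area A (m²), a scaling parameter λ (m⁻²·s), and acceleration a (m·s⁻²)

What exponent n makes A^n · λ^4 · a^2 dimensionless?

3

Balance the L exponent: (2)·n from A, plus 4·(-2) + 2·(1) = -6 from the rest, must sum to zero.
2n − 6 = 0, so n = 3.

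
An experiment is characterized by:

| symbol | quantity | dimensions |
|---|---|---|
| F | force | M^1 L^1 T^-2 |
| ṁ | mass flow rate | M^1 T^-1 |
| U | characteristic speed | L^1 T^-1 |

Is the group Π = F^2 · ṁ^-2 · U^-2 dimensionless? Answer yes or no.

yes

Sum the exponent of each base dimension across the product:
  M: 2·[F]_M − 2·[ṁ]_M − 2·[U]_M = 2·(1) − 2·(1) − 2·(0) = 0
  L: 2·[F]_L − 2·[ṁ]_L − 2·[U]_L = 2·(1) − 2·(0) − 2·(1) = 0
  T: 2·[F]_T − 2·[ṁ]_T − 2·[U]_T = 2·(-2) − 2·(-1) − 2·(-1) = 0
All base exponents vanish — dimensionless.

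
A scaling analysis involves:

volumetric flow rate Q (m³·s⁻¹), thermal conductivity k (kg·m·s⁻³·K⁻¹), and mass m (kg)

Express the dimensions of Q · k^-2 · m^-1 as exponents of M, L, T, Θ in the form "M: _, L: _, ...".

Collect each base-dimension exponent across the product:
  M: (0) − 2·(1) − (1) = -3
  L: (3) − 2·(1) − (0) = 1
  T: (-1) − 2·(-3) − (0) = 5
  Θ: (0) − 2·(-1) − (0) = 2
So the dimensions are [M⁻³ L T⁵ Θ²].

M: -3, L: 1, T: 5, Θ: 2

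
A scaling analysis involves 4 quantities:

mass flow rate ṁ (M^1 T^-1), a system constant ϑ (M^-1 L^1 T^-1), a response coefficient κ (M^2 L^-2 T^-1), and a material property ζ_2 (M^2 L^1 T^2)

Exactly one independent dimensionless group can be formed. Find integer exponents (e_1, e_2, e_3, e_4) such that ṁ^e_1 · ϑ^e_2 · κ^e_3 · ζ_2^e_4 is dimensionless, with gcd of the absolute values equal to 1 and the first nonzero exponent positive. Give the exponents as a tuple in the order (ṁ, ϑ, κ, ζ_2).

(3, -3, -2, -1)

M: e_1·(1) + e_2·(-1) + e_3·(2) + e_4·(2) = 0
L: e_1·(0) + e_2·(1) + e_3·(-2) + e_4·(1) = 0
T: e_1·(-1) + e_2·(-1) + e_3·(-1) + e_4·(2) = 0
Solving this homogeneous linear system for the smallest-integer solution (first nonzero entry positive) gives (3, -3, -2, -1).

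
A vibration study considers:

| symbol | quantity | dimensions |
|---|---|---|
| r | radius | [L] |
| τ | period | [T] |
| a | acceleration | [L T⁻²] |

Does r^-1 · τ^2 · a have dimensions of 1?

Sum the exponent of each base dimension across the product:
  M: −[r]_M + 2·[τ]_M + [a]_M = −(0) + 2·(0) + (0) = 0
  L: −[r]_L + 2·[τ]_L + [a]_L = −(1) + 2·(0) + (1) = 0
  T: −[r]_T + 2·[τ]_T + [a]_T = −(0) + 2·(1) + (-2) = 0
  Θ: −[r]_Θ + 2·[τ]_Θ + [a]_Θ = −(0) + 2·(0) + (0) = 0
All base exponents vanish — dimensionless.

yes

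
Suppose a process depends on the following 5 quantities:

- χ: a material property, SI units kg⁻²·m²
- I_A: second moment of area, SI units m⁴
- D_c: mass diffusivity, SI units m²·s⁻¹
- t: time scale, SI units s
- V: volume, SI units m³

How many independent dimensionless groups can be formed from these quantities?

There are 5 variables and 3 base dimensions (M, L, T).
The dimension matrix has rank 3.
Independent dimensionless groups: 5 − 3 = 2.

2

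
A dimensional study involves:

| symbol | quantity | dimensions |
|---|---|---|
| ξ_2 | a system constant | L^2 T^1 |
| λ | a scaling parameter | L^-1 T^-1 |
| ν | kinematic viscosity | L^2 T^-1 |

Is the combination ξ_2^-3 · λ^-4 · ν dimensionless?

yes

Sum the exponent of each base dimension across the product:
  L: −3·[ξ_2]_L − 4·[λ]_L + [ν]_L = −3·(2) − 4·(-1) + (2) = 0
  T: −3·[ξ_2]_T − 4·[λ]_T + [ν]_T = −3·(1) − 4·(-1) + (-1) = 0
All base exponents vanish — dimensionless.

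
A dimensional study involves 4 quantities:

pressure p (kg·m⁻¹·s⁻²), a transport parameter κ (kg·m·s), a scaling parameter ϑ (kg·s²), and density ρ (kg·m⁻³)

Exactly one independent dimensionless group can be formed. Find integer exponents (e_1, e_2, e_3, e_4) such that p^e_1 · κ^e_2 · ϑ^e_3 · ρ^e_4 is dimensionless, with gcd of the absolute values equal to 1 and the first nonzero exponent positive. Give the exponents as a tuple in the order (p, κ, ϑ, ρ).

M: e_1·(1) + e_2·(1) + e_3·(1) + e_4·(1) = 0
L: e_1·(-1) + e_2·(1) + e_3·(0) + e_4·(-3) = 0
T: e_1·(-2) + e_2·(1) + e_3·(2) + e_4·(0) = 0
Solving this homogeneous linear system for the smallest-integer solution (first nonzero entry positive) gives (1, -2, 2, -1).

(1, -2, 2, -1)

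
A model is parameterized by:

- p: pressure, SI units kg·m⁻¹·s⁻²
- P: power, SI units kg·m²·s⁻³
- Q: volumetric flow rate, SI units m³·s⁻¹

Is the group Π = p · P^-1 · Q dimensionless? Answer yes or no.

Sum the exponent of each base dimension across the product:
  M: [p]_M − [P]_M + [Q]_M = (1) − (1) + (0) = 0
  L: [p]_L − [P]_L + [Q]_L = (-1) − (2) + (3) = 0
  T: [p]_T − [P]_T + [Q]_T = (-2) − (-3) + (-1) = 0
All base exponents vanish — dimensionless.

yes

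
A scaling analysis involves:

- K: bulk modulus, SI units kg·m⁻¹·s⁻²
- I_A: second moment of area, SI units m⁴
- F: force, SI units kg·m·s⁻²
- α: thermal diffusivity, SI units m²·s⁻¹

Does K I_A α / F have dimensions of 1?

no

Sum the exponent of each base dimension across the product:
  M: [K]_M + [I_A]_M − [F]_M + [α]_M = (1) + (0) − (1) + (0) = 0
  L: [K]_L + [I_A]_L − [F]_L + [α]_L = (-1) + (4) − (1) + (2) = 4
  T: [K]_T + [I_A]_T − [F]_T + [α]_T = (-2) + (0) − (-2) + (-1) = -1
Net dimensions [L⁴ T⁻¹] ≠ [1] — not dimensionless.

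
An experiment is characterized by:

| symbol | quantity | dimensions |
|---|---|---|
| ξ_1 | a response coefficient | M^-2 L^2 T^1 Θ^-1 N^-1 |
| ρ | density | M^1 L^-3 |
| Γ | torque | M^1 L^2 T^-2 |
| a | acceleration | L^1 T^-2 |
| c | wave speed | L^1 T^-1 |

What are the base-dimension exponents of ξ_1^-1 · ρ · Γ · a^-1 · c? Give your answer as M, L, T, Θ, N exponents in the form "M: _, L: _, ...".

M: 4, L: -3, T: -2, Θ: 1, N: 1

Collect each base-dimension exponent across the product:
  M: −(-2) + (1) + (1) − (0) + (0) = 4
  L: −(2) + (-3) + (2) − (1) + (1) = -3
  T: −(1) + (0) + (-2) − (-2) + (-1) = -2
  Θ: −(-1) + (0) + (0) − (0) + (0) = 1
  N: −(-1) + (0) + (0) − (0) + (0) = 1
So the dimensions are [M⁴ L⁻³ T⁻² Θ N].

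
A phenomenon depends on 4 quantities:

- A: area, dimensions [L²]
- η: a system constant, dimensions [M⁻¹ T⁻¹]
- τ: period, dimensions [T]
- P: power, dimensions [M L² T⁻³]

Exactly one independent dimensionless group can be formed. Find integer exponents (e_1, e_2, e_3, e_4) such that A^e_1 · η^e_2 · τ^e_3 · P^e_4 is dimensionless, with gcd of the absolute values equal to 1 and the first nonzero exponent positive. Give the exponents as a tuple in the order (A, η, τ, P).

M: e_1·(0) + e_2·(-1) + e_3·(0) + e_4·(1) = 0
L: e_1·(2) + e_2·(0) + e_3·(0) + e_4·(2) = 0
T: e_1·(0) + e_2·(-1) + e_3·(1) + e_4·(-3) = 0
Solving this homogeneous linear system for the smallest-integer solution (first nonzero entry positive) gives (1, -1, -4, -1).

(1, -1, -4, -1)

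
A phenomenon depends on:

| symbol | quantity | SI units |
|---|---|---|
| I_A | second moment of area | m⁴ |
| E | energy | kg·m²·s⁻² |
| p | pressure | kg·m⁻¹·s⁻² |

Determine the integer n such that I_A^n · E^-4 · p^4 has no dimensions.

3

Balance the L exponent: (4)·n from I_A, plus −4·(2) + 4·(-1) = -12 from the rest, must sum to zero.
4n − 12 = 0, so n = 3.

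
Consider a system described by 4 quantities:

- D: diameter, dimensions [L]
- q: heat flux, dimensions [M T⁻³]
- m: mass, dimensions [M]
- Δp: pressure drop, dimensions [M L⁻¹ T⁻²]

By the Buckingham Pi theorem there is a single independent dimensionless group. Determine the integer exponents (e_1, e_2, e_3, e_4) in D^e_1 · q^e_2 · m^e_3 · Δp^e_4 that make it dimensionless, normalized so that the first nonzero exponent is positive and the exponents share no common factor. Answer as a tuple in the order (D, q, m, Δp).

(3, -2, -1, 3)

M: e_1·(0) + e_2·(1) + e_3·(1) + e_4·(1) = 0
L: e_1·(1) + e_2·(0) + e_3·(0) + e_4·(-1) = 0
T: e_1·(0) + e_2·(-3) + e_3·(0) + e_4·(-2) = 0
Solving this homogeneous linear system for the smallest-integer solution (first nonzero entry positive) gives (3, -2, -1, 3).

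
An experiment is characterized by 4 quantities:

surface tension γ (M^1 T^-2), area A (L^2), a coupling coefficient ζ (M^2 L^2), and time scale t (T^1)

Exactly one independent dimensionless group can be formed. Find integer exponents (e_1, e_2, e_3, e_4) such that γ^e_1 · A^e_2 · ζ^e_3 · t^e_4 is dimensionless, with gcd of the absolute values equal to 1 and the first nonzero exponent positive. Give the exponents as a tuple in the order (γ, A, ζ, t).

(2, 1, -1, 4)

M: e_1·(1) + e_2·(0) + e_3·(2) + e_4·(0) = 0
L: e_1·(0) + e_2·(2) + e_3·(2) + e_4·(0) = 0
T: e_1·(-2) + e_2·(0) + e_3·(0) + e_4·(1) = 0
Solving this homogeneous linear system for the smallest-integer solution (first nonzero entry positive) gives (2, 1, -1, 4).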